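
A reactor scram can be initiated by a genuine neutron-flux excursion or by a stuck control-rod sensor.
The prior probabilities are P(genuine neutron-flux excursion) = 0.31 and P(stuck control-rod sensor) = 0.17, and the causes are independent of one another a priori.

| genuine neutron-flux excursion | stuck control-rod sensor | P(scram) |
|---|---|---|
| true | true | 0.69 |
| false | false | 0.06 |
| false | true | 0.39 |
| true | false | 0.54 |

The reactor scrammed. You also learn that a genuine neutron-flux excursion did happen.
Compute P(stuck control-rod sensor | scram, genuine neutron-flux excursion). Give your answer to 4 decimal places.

P(stuck control-rod sensor | scram, genuine neutron-flux excursion) ≈ 0.2074

Enumerate both values of stuck control-rod sensor and weight by the priors:
  P(scram | genuine neutron-flux excursion) = 0.54×0.83 + 0.69×0.17
        = 0.448200 + 0.117300 = 0.565500
Configurations with stuck control-rod sensor contribute 0.117300, so
  P(stuck control-rod sensor | scram, genuine neutron-flux excursion) = 0.117300 / 0.565500 ≈ 0.2074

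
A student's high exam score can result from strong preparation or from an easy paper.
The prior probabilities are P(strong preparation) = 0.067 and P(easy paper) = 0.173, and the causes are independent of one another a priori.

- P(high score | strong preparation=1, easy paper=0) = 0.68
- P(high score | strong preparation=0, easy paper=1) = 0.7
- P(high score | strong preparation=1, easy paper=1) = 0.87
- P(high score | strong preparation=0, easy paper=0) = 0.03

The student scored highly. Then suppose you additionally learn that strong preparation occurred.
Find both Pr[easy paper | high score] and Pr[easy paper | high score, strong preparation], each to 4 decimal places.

Weight on easy paper=true, given the evidence: 0.112986 + 0.010084 = 0.123070
The normalizing constant is 0.03·0.933·0.827 + 0.7·0.933·0.173 + 0.68·0.067·0.827 + 0.87·0.067·0.173 = 0.183896
P(easy paper | high score) = 0.123070/0.183896 ≈ 0.6692

Now condition on the additional information:
P(high score | strong preparation) = 0.68*0.827 + 0.87*0.173 = 0.562360 + 0.150510 = 0.712870
The easy paper-present share is 0.87*0.173 = 0.150510.
So P(easy paper | high score, strong preparation) = 0.150510/0.712870 ≈ 0.2111.
Conditioning on strong preparation lowers the posterior on easy paper: the classic explaining-away effect in a common-effect structure.

Pr[easy paper | high score] ≈ 0.6692; Pr[easy paper | high score, strong preparation] ≈ 0.2111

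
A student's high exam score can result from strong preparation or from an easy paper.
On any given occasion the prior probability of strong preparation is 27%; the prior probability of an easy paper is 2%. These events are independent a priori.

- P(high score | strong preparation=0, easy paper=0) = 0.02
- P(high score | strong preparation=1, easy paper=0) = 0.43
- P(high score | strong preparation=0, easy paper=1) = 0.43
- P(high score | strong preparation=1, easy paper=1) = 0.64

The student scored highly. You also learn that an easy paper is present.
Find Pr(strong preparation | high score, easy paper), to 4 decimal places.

Pr(strong preparation | high score, easy paper) ≈ 0.3550

Weight on strong preparation=true, given the evidence: 0.64×0.27 = 0.172800
Normalizer over all consistent configurations: 0.43×0.73 + 0.64×0.27 = 0.486700
P(strong preparation | high score, easy paper) = 0.172800/0.486700 ≈ 0.3550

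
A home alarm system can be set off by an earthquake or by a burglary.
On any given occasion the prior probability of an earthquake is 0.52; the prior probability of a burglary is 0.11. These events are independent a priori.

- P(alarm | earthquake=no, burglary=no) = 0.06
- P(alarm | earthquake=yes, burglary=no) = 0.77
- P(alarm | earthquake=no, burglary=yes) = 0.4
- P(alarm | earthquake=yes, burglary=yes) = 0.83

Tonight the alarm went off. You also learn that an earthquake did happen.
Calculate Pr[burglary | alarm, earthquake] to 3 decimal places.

Pr[burglary | alarm, earthquake] ≈ 0.118

Enumerate both values of burglary and weight by the priors:
  P(alarm | earthquake) = 0.77×0.89 + 0.83×0.11
        = 0.685300 + 0.091300 = 0.776600
The terms with burglary present sum to 0.091300, so
  P(burglary | alarm, earthquake) = 0.091300 / 0.776600 ≈ 0.118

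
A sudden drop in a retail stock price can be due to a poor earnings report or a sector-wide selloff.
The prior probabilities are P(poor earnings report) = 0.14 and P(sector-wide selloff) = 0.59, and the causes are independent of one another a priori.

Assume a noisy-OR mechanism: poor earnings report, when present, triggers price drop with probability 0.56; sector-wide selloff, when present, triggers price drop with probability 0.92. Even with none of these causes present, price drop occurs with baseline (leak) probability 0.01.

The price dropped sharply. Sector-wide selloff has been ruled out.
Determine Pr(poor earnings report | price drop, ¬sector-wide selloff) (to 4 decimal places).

Pr(poor earnings report | price drop, ¬sector-wide selloff) ≈ 0.9018

Under noisy-OR, P(price drop | causes) = 1 − (1−0.01)·∏(1−qᵢ) over the active causes.
Numerator (weight on configurations with poor earnings report): 0.5644×0.14 = 0.079016
The normalizing constant is 0.01×0.86 + 0.5644×0.14 = 0.087616
Posterior = 0.079016 / 0.087616 ≈ 0.9018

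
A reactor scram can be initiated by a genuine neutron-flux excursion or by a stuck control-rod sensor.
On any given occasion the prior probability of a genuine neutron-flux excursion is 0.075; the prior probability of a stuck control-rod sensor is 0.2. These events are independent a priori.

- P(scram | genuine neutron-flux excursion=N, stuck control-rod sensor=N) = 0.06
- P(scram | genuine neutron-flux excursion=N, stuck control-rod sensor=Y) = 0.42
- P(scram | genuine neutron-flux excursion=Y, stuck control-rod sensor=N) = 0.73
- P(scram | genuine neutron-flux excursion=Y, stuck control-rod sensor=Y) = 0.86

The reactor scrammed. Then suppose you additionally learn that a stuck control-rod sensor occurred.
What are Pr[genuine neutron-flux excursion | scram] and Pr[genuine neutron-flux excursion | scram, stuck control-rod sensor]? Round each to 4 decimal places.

Pr[genuine neutron-flux excursion | scram] ≈ 0.3171; Pr[genuine neutron-flux excursion | scram, stuck control-rod sensor] ≈ 0.1424

P(scram) = 0.06*0.925*0.8 + 0.42*0.925*0.2 + 0.73*0.075*0.8 + 0.86*0.075*0.2 = 0.044400 + 0.077700 + 0.043800 + 0.012900 = 0.178800
Of this, 0.056700 comes from 0.043800 + 0.012900 (the genuine neutron-flux excursion=true cases).
So P(genuine neutron-flux excursion | scram) = 0.056700/0.178800 ≈ 0.3171.

Now also conditioning on stuck control-rod sensor=true:
Enumerate both values of genuine neutron-flux excursion and weight by the priors:
  P(scram | stuck control-rod sensor) = 0.42×0.925 + 0.86×0.075
        = 0.388500 + 0.064500 = 0.453000
Configurations with genuine neutron-flux excursion contribute 0.064500, so
  P(genuine neutron-flux excursion | scram, stuck control-rod sensor) = 0.064500 / 0.453000 ≈ 0.1424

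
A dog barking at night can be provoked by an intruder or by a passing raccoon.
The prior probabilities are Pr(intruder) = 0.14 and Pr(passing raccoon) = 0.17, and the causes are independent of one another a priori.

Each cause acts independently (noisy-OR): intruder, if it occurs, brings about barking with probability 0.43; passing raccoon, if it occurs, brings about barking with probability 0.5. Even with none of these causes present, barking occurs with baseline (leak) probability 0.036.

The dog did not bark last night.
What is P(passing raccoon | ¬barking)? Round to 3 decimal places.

Under noisy-OR, P(barking | causes) = 1 − (1−0.036)·∏(1−qᵢ) over the active causes.
P(¬barking) = 0.964·0.86·0.83 + 0.482·0.86·0.17 + 0.54948·0.14·0.83 + 0.27474·0.14·0.17 = 0.688103 + 0.070468 + 0.063850 + 0.006539 = 0.828960
Restricting to configurations with passing raccoon present: 0.070468 + 0.006539 = 0.077007.
P(passing raccoon | ¬barking) = 0.077007 / 0.828960 ≈ 0.093

P(passing raccoon | ¬barking) ≈ 0.093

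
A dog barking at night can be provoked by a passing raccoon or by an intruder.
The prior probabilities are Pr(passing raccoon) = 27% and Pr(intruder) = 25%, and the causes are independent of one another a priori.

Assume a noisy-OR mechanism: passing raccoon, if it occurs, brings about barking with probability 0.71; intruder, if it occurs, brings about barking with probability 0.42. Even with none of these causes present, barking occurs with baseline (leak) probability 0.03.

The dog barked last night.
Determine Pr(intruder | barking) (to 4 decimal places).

Under noisy-OR, P(barking | causes) = 1 − (1−0.03)·∏(1−qᵢ) over the active causes.
Sum P(barking|·) weighted by the priors over the 4 (passing raccoon, intruder) configurations:
  P(barking) = 0.03×0.73×0.75 + 0.4374×0.73×0.25 + 0.7187×0.27×0.75 + 0.836846×0.27×0.25
        = 0.016425 + 0.079825 + 0.145537 + 0.056487 = 0.298274
The terms with intruder present sum to 0.136312, so
  P(intruder | barking) = 0.136312 / 0.298274 ≈ 0.4570

Pr(intruder | barking) ≈ 0.4570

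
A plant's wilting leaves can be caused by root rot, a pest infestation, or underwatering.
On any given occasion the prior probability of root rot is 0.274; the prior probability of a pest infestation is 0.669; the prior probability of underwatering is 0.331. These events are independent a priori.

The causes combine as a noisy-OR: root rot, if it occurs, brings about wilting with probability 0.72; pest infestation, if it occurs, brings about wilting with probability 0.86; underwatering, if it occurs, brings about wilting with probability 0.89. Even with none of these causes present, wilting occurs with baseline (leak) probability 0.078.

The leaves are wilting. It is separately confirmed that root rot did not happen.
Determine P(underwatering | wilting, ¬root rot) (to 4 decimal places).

P(underwatering | wilting, ¬root rot) ≈ 0.4376

Under noisy-OR, P(wilting | causes) = 1 − (1−0.078)·∏(1−qᵢ) over the active causes.
Sum P(wilting|·) weighted by the priors over the 4 (pest infestation, underwatering) configurations:
  P(wilting | ¬root rot) = 0.078×0.331×0.669 + 0.89858×0.331×0.331 + 0.87092×0.669×0.669 + 0.985801×0.669×0.331
        = 0.017272 + 0.098449 + 0.389790 + 0.218295 = 0.723806
The terms with underwatering present sum to 0.316744, so
  P(underwatering | wilting, ¬root rot) = 0.316744 / 0.723806 ≈ 0.4376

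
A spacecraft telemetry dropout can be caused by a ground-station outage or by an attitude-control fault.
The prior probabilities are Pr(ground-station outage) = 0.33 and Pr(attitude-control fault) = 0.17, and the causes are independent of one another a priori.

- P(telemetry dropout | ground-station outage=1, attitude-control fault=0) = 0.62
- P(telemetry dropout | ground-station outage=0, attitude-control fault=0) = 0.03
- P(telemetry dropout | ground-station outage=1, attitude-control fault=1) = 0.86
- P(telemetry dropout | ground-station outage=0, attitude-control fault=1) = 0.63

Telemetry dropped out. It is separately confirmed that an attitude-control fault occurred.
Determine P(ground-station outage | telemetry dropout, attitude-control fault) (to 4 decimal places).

P(ground-station outage | telemetry dropout, attitude-control fault) ≈ 0.4020

P(telemetry dropout | attitude-control fault) = 0.63*0.67 + 0.86*0.33 = 0.422100 + 0.283800 = 0.705900
Restricting to configurations with ground-station outage present: 0.86*0.33 = 0.283800.
So P(ground-station outage | telemetry dropout, attitude-control fault) = 0.283800/0.705900 ≈ 0.4020.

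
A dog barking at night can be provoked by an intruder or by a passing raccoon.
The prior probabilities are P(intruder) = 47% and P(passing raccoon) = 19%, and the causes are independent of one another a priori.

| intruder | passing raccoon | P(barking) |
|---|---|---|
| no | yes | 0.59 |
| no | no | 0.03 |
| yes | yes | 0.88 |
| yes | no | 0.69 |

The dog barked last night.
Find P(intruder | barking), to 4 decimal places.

P(barking) = 0.03×0.53×0.81 + 0.59×0.53×0.19 + 0.69×0.47×0.81 + 0.88×0.47×0.19 = 0.012879 + 0.059413 + 0.262683 + 0.078584 = 0.413559
Of this, 0.341267 comes from 0.262683 + 0.078584 (the intruder=true cases).
P(intruder | barking) = 0.341267 / 0.413559 ≈ 0.8252

P(intruder | barking) ≈ 0.8252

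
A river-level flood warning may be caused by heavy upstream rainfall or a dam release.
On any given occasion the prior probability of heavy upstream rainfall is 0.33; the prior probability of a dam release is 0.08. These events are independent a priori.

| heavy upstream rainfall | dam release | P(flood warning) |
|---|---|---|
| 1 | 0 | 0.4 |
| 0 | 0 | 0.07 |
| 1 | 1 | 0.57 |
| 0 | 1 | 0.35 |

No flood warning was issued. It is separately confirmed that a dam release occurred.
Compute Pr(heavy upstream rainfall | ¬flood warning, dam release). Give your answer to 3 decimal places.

Pr(heavy upstream rainfall | ¬flood warning, dam release) ≈ 0.246

For the numerator, keep only heavy upstream rainfall=true terms: 0.43·0.33 = 0.141900
The normalizing constant is 0.65·0.67 + 0.43·0.33 = 0.577400
Posterior = 0.141900 / 0.577400 ≈ 0.246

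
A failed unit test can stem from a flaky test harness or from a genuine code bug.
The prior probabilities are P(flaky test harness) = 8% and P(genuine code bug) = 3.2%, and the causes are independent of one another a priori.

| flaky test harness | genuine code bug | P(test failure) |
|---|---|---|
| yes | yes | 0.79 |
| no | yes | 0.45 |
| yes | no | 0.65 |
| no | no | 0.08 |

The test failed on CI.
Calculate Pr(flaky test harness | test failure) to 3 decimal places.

Pr(flaky test harness | test failure) ≈ 0.383

Weight on flaky test harness=true, given the evidence: 0.050336 + 0.002022 = 0.052358
Normalizer over all consistent configurations: 0.08*0.92*0.968 + 0.45*0.92*0.032 + 0.65*0.08*0.968 + 0.79*0.08*0.032 = 0.136851
Posterior = 0.052358 / 0.136851 ≈ 0.383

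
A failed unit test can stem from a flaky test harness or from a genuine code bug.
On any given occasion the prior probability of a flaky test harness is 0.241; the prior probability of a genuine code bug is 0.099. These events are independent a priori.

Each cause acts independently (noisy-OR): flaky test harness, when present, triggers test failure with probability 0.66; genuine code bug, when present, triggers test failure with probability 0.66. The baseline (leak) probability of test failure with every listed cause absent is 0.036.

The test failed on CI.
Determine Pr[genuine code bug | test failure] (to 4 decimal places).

Pr[genuine code bug | test failure] ≈ 0.2960

Under noisy-OR, P(test failure | causes) = 1 − (1−0.036)·∏(1−qᵢ) over the active causes.
P(test failure) = 0.036*0.759*0.901 + 0.67224*0.759*0.099 + 0.67224*0.241*0.901 + 0.888562*0.241*0.099 = 0.024619 + 0.050513 + 0.145971 + 0.021200 = 0.242303
Restricting to configurations with genuine code bug present: 0.050513 + 0.021200 = 0.071713.
Hence the posterior is 0.071713/0.242303 ≈ 0.2960.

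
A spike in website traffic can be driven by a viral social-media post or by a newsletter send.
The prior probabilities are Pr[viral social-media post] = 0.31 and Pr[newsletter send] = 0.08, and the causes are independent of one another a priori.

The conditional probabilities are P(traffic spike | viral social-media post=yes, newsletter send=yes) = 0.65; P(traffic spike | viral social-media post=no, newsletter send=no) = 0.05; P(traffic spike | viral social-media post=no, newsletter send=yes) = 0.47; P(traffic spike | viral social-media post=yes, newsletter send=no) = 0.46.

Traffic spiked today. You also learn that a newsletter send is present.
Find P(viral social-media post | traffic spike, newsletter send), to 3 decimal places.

P(traffic spike | newsletter send) = 0.47·0.69 + 0.65·0.31 = 0.324300 + 0.201500 = 0.525800
The viral social-media post-present share is 0.65·0.31 = 0.201500.
P(viral social-media post | traffic spike, newsletter send) = 0.201500 / 0.525800 ≈ 0.383

P(viral social-media post | traffic spike, newsletter send) ≈ 0.383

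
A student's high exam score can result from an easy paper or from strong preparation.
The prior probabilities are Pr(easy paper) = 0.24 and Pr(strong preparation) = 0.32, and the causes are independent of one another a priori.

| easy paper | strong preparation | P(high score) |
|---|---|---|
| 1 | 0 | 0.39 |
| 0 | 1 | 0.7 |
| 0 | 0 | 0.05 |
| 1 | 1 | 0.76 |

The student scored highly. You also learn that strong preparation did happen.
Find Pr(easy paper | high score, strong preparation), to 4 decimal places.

Pr(easy paper | high score, strong preparation) ≈ 0.2553

Numerator (weight on configurations with easy paper): 0.76×0.24 = 0.182400
The normalizing constant is 0.7×0.76 + 0.76×0.24 = 0.714400
P(easy paper | high score, strong preparation) = 0.182400/0.714400 ≈ 0.2553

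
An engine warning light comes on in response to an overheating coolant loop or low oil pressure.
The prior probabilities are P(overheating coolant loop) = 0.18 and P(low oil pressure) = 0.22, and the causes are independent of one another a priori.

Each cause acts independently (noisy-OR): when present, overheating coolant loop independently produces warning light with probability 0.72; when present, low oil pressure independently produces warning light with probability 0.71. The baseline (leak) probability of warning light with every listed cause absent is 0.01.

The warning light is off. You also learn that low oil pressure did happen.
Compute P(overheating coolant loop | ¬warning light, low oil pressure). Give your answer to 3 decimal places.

Under noisy-OR, P(warning light | causes) = 1 − (1−0.01)·∏(1−qᵢ) over the active causes.
P(¬warning light | low oil pressure) = 0.2871·0.82 + 0.080388·0.18 = 0.235422 + 0.014470 = 0.249892
Of this, 0.014470 comes from 0.080388·0.18 (the overheating coolant loop=true cases).
P(overheating coolant loop | ¬warning light, low oil pressure) = 0.014470 / 0.249892 ≈ 0.058

P(overheating coolant loop | ¬warning light, low oil pressure) ≈ 0.058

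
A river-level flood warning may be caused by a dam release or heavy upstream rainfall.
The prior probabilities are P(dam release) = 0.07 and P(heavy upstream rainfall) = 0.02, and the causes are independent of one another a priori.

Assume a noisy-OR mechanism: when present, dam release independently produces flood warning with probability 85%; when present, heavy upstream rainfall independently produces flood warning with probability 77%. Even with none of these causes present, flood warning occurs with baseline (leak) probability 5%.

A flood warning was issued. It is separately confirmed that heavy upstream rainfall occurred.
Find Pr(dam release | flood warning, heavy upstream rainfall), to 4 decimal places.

Under noisy-OR, P(flood warning | causes) = 1 − (1−0.05)·∏(1−qᵢ) over the active causes.
Weight on dam release=true, given the evidence: 0.967225×0.07 = 0.067706
Denominator P(flood warning | heavy upstream rainfall): 0.7815×0.93 + 0.967225×0.07 = 0.794501
Posterior = 0.067706 / 0.794501 ≈ 0.0852

Pr(dam release | flood warning, heavy upstream rainfall) ≈ 0.0852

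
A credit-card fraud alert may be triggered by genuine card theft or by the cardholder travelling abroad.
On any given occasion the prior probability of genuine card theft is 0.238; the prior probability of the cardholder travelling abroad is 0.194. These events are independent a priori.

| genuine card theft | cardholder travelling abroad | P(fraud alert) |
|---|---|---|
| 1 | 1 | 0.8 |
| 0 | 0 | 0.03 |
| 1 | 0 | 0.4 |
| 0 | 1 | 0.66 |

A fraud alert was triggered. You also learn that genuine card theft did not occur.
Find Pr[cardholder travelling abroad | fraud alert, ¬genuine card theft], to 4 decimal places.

For the numerator, keep only cardholder travelling abroad=true terms: 0.66·0.194 = 0.128040
Denominator P(fraud alert | ¬genuine card theft): 0.03·0.806 + 0.66·0.194 = 0.152220
Posterior = 0.128040 / 0.152220 ≈ 0.8412

Pr[cardholder travelling abroad | fraud alert, ¬genuine card theft] ≈ 0.8412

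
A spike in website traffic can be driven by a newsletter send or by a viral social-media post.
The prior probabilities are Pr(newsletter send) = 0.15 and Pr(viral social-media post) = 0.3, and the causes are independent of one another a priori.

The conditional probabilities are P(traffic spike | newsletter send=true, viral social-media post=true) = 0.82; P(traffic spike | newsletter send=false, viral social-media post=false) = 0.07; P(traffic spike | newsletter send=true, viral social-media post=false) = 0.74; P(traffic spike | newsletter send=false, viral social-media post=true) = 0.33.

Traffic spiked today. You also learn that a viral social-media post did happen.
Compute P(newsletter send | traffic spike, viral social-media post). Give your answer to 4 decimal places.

P(newsletter send | traffic spike, viral social-media post) ≈ 0.3048

Enumerate both values of newsletter send and weight by the priors:
  P(traffic spike | viral social-media post) = 0.33*0.85 + 0.82*0.15
        = 0.280500 + 0.123000 = 0.403500
Configurations with newsletter send contribute 0.123000, so
  P(newsletter send | traffic spike, viral social-media post) = 0.123000 / 0.403500 ≈ 0.3048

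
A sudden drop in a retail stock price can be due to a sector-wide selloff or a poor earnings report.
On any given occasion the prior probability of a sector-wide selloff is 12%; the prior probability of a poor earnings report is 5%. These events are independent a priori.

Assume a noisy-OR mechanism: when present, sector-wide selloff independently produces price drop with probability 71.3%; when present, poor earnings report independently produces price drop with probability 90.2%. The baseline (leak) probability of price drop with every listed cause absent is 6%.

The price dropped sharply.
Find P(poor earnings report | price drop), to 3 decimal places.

Under noisy-OR, P(price drop | causes) = 1 − (1−0.06)·∏(1−qᵢ) over the active causes.
Enumerate the 4 (sector-wide selloff, poor earnings report) configurations and weight by the priors:
  P(price drop) = 0.06×0.88×0.95 + 0.90788×0.88×0.05 + 0.73022×0.12×0.95 + 0.973562×0.12×0.05
        = 0.050160 + 0.039947 + 0.083245 + 0.005841 = 0.179193
The terms with poor earnings report present sum to 0.045788, so
  P(poor earnings report | price drop) = 0.045788 / 0.179193 ≈ 0.256

P(poor earnings report | price drop) ≈ 0.256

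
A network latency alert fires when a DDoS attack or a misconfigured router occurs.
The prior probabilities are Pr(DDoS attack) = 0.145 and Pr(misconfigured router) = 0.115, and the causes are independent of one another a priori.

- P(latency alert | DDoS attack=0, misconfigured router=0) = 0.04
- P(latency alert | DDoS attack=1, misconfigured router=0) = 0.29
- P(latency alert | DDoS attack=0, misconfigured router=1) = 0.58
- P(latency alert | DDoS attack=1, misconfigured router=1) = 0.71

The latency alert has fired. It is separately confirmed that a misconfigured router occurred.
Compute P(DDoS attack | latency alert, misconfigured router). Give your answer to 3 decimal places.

By total probability over both values of DDoS attack:
  P(latency alert | misconfigured router) = 0.58·0.855 + 0.71·0.145
        = 0.495900 + 0.102950 = 0.598850
The terms with DDoS attack present sum to 0.102950, so
  P(DDoS attack | latency alert, misconfigured router) = 0.102950 / 0.598850 ≈ 0.172

P(DDoS attack | latency alert, misconfigured router) ≈ 0.172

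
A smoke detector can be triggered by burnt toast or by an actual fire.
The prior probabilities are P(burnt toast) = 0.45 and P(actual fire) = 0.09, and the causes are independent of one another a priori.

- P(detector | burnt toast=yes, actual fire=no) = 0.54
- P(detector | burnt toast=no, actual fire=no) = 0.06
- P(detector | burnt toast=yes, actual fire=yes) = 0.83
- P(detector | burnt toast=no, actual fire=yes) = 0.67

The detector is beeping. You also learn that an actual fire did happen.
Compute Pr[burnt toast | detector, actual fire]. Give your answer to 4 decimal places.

For the numerator, keep only burnt toast=true terms: 0.83·0.45 = 0.373500
Denominator P(detector | actual fire): 0.67·0.55 + 0.83·0.45 = 0.742000
P(burnt toast | detector, actual fire) = 0.373500/0.742000 ≈ 0.5034

Pr[burnt toast | detector, actual fire] ≈ 0.5034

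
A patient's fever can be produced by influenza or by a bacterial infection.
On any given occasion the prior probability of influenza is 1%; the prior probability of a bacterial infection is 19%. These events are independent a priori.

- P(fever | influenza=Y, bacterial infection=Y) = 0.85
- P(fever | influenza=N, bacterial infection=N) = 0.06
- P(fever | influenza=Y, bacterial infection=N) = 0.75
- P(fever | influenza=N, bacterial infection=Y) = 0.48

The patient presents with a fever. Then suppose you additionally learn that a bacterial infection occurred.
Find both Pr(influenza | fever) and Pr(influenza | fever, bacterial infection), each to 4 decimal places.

Numerator (weight on configurations with influenza): 0.006075 + 0.001615 = 0.007690
The normalizing constant is 0.06*0.99*0.81 + 0.48*0.99*0.19 + 0.75*0.01*0.81 + 0.85*0.01*0.19 = 0.146092
P(influenza | fever) = 0.007690/0.146092 ≈ 0.0526

With the extra evidence:
P(fever | bacterial infection) = 0.48*0.99 + 0.85*0.01 = 0.475200 + 0.008500 = 0.483700
The influenza-present share is 0.85*0.01 = 0.008500.
P(influenza | fever, bacterial infection) = 0.008500 / 0.483700 ≈ 0.0176
Conditioning on bacterial infection lowers the posterior on influenza: the classic explaining-away effect in a common-effect structure.

Pr(influenza | fever) ≈ 0.0526; Pr(influenza | fever, bacterial infection) ≈ 0.0176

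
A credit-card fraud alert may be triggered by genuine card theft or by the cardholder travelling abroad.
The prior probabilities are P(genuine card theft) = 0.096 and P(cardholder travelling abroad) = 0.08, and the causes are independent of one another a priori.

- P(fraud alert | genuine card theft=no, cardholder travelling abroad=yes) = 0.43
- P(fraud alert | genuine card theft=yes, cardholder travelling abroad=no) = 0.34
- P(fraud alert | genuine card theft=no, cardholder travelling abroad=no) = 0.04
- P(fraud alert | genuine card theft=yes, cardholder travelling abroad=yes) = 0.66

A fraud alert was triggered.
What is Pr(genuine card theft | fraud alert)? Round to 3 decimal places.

Pr(genuine card theft | fraud alert) ≈ 0.353

Enumerate the 4 (genuine card theft, cardholder travelling abroad) configurations and weight by the priors:
  P(fraud alert) = 0.04*0.904*0.92 + 0.43*0.904*0.08 + 0.34*0.096*0.92 + 0.66*0.096*0.08
        = 0.033267 + 0.031098 + 0.030029 + 0.005069 = 0.099463
Configurations with genuine card theft contribute 0.035098, so
  P(genuine card theft | fraud alert) = 0.035098 / 0.099463 ≈ 0.353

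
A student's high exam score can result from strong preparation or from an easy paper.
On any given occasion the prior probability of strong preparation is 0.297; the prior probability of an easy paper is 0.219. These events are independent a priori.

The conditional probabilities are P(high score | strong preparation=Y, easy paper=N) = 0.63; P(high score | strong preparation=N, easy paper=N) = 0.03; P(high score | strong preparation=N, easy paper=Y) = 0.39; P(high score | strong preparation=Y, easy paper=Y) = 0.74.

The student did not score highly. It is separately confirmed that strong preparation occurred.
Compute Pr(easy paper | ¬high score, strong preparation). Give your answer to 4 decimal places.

Pr(easy paper | ¬high score, strong preparation) ≈ 0.1646

For the numerator, keep only easy paper=true terms: 0.26·0.219 = 0.056940
The normalizing constant is 0.37·0.781 + 0.26·0.219 = 0.345910
Posterior = 0.056940 / 0.345910 ≈ 0.1646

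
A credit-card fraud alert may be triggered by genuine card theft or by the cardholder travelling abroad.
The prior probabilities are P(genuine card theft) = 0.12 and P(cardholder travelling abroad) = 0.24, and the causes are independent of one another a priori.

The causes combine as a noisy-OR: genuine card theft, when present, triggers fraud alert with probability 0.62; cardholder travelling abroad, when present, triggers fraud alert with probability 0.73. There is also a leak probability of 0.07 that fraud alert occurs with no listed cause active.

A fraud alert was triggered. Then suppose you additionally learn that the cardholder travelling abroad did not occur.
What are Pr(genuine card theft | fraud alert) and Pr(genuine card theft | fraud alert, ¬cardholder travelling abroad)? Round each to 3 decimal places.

Pr(genuine card theft | fraud alert) ≈ 0.293; Pr(genuine card theft | fraud alert, ¬cardholder travelling abroad) ≈ 0.557

Under noisy-OR, P(fraud alert | causes) = 1 − (1−0.07)·∏(1−qᵢ) over the active causes.
Enumerate the 4 (genuine card theft, cardholder travelling abroad) configurations and weight by the priors:
  P(fraud alert) = 0.07*0.88*0.76 + 0.7489*0.88*0.24 + 0.6466*0.12*0.76 + 0.904582*0.12*0.24
        = 0.046816 + 0.158168 + 0.058970 + 0.026052 = 0.290006
The terms with genuine card theft present sum to 0.085022, so
  P(genuine card theft | fraud alert) = 0.085022 / 0.290006 ≈ 0.293

Now condition on the additional information:
P(fraud alert | ¬cardholder travelling abroad) = 0.07·0.88 + 0.6466·0.12 = 0.061600 + 0.077592 = 0.139192
Restricting to configurations with genuine card theft present: 0.6466·0.12 = 0.077592.
P(genuine card theft | fraud alert, ¬cardholder travelling abroad) = 0.077592 / 0.139192 ≈ 0.557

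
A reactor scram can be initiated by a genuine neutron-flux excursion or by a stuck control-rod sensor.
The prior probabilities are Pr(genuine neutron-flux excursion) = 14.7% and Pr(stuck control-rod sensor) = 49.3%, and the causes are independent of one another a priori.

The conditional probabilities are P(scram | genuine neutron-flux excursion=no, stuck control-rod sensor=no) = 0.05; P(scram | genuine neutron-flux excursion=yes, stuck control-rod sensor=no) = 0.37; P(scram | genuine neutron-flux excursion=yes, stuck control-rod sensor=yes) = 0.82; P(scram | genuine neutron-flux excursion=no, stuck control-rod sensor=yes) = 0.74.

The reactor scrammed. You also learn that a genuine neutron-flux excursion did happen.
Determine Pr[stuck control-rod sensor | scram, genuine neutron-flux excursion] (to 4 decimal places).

Pr[stuck control-rod sensor | scram, genuine neutron-flux excursion] ≈ 0.6830

P(scram | genuine neutron-flux excursion) = 0.37·0.507 + 0.82·0.493 = 0.187590 + 0.404260 = 0.591850
Of this, 0.404260 comes from 0.82·0.493 (the stuck control-rod sensor=true cases).
So P(stuck control-rod sensor | scram, genuine neutron-flux excursion) = 0.404260/0.591850 ≈ 0.6830.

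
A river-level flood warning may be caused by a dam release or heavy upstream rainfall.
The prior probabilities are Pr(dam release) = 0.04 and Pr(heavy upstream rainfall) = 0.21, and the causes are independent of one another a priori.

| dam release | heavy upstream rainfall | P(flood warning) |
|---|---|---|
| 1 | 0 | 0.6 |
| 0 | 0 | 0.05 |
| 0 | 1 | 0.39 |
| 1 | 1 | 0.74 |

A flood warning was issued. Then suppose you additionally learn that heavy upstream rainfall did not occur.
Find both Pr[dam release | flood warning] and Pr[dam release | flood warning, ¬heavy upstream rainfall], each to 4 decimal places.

Pr[dam release | flood warning] ≈ 0.1776; Pr[dam release | flood warning, ¬heavy upstream rainfall] ≈ 0.3333

P(flood warning) = 0.05×0.96×0.79 + 0.39×0.96×0.21 + 0.6×0.04×0.79 + 0.74×0.04×0.21 = 0.037920 + 0.078624 + 0.018960 + 0.006216 = 0.141720
Of this, 0.025176 comes from 0.018960 + 0.006216 (the dam release=true cases).
P(dam release | flood warning) = 0.025176 / 0.141720 ≈ 0.1776

Now condition on the additional information:
For the numerator, keep only dam release=true terms: 0.6×0.04 = 0.024000
The normalizing constant is 0.05×0.96 + 0.6×0.04 = 0.072000
Posterior = 0.024000 / 0.072000 ≈ 0.3333
With heavy upstream rainfall excluded, dam release must carry more of the explanatory weight for the flood warning.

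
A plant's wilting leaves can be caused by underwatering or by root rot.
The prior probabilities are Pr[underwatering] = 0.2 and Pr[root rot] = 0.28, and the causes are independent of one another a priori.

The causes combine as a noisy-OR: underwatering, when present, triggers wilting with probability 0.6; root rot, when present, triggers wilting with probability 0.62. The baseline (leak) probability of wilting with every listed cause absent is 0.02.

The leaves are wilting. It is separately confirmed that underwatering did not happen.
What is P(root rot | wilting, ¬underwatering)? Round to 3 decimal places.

P(root rot | wilting, ¬underwatering) ≈ 0.924

Under noisy-OR, P(wilting | causes) = 1 − (1−0.02)·∏(1−qᵢ) over the active causes.
P(wilting | ¬underwatering) = 0.02×0.72 + 0.6276×0.28 = 0.014400 + 0.175728 = 0.190128
The root rot-present share is 0.6276×0.28 = 0.175728.
Hence the posterior is 0.175728/0.190128 ≈ 0.924.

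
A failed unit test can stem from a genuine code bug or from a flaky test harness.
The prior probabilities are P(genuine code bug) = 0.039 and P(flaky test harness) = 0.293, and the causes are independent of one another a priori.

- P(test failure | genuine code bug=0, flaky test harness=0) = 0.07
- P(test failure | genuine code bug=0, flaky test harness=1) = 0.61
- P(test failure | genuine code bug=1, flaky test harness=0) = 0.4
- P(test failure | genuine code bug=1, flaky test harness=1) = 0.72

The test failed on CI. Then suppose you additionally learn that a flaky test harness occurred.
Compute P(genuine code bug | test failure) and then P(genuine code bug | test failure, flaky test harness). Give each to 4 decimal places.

By total probability over the 4 (genuine code bug, flaky test harness) configurations:
  P(test failure) = 0.07*0.961*0.707 + 0.61*0.961*0.293 + 0.4*0.039*0.707 + 0.72*0.039*0.293
        = 0.047560 + 0.171760 + 0.011029 + 0.008227 = 0.238576
Configurations with genuine code bug contribute 0.019256, so
  P(genuine code bug | test failure) = 0.019256 / 0.238576 ≈ 0.0807

Now condition on the additional information:
P(test failure | flaky test harness) = 0.61×0.961 + 0.72×0.039 = 0.586210 + 0.028080 = 0.614290
The genuine code bug-present share is 0.72×0.039 = 0.028080.
Hence the posterior is 0.028080/0.614290 ≈ 0.0457.
This is intercausal reasoning (explaining away): once flaky test harness accounts for the test failure, genuine code bug becomes less likely.

P(genuine code bug | test failure) ≈ 0.0807; P(genuine code bug | test failure, flaky test harness) ≈ 0.0457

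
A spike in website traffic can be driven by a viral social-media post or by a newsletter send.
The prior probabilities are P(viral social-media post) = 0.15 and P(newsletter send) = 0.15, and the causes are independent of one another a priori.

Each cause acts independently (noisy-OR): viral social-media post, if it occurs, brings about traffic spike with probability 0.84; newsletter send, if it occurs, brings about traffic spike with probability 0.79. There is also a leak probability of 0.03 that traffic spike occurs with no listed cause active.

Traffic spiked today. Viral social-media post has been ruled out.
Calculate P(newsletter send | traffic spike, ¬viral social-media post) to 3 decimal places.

P(newsletter send | traffic spike, ¬viral social-media post) ≈ 0.824

Under noisy-OR, P(traffic spike | causes) = 1 − (1−0.03)·∏(1−qᵢ) over the active causes.
Numerator (weight on configurations with newsletter send): 0.7963×0.15 = 0.119445
Normalizer over all consistent configurations: 0.03×0.85 + 0.7963×0.15 = 0.144945
P(newsletter send | traffic spike, ¬viral social-media post) = 0.119445/0.144945 ≈ 0.824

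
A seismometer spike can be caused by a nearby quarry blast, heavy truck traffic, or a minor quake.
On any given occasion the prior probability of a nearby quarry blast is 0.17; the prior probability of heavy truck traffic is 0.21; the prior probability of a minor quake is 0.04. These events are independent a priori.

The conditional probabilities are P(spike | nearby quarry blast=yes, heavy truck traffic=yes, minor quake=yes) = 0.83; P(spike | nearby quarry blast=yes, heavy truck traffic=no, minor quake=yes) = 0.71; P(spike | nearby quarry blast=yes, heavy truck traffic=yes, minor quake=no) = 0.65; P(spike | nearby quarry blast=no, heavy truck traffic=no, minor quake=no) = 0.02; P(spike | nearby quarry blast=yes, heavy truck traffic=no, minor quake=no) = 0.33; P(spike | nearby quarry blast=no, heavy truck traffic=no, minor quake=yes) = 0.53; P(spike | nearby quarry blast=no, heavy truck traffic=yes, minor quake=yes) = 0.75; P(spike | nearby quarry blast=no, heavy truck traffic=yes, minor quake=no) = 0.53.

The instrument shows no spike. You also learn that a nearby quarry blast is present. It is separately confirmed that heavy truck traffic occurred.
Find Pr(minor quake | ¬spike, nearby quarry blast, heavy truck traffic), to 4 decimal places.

Pr(minor quake | ¬spike, nearby quarry blast, heavy truck traffic) ≈ 0.0198

Numerator (weight on configurations with minor quake): 0.17×0.04 = 0.006800
The normalizing constant is 0.35×0.96 + 0.17×0.04 = 0.342800
Posterior = 0.006800 / 0.342800 ≈ 0.0198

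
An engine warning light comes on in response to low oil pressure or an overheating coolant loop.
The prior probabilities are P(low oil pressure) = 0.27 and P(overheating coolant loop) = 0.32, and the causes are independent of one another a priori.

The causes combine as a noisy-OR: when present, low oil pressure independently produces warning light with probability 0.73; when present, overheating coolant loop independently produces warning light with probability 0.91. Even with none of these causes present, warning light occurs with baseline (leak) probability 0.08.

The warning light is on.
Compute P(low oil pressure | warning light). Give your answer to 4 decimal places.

P(low oil pressure | warning light) ≈ 0.4669

Under noisy-OR, P(warning light | causes) = 1 − (1−0.08)·∏(1−qᵢ) over the active causes.
Numerator (weight on configurations with low oil pressure): 0.137994 + 0.084468 = 0.222462
Normalizer over all consistent configurations: 0.08×0.73×0.68 + 0.9172×0.73×0.32 + 0.7516×0.27×0.68 + 0.977644×0.27×0.32 = 0.476432
Posterior = 0.222462 / 0.476432 ≈ 0.4669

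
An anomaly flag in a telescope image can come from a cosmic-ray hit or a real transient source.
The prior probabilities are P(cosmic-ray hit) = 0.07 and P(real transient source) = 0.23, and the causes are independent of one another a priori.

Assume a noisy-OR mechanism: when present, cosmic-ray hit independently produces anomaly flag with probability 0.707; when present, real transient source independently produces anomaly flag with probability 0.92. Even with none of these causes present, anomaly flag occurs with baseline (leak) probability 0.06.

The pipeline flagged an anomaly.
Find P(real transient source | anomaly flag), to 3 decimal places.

Under noisy-OR, P(anomaly flag | causes) = 1 − (1−0.06)·∏(1−qᵢ) over the active causes.
P(anomaly flag) = 0.06×0.93×0.77 + 0.9248×0.93×0.23 + 0.72458×0.07×0.77 + 0.977966×0.07×0.23 = 0.042966 + 0.197815 + 0.039055 + 0.015745 = 0.295581
Restricting to configurations with real transient source present: 0.197815 + 0.015745 = 0.213560.
So P(real transient source | anomaly flag) = 0.213560/0.295581 ≈ 0.723.

P(real transient source | anomaly flag) ≈ 0.723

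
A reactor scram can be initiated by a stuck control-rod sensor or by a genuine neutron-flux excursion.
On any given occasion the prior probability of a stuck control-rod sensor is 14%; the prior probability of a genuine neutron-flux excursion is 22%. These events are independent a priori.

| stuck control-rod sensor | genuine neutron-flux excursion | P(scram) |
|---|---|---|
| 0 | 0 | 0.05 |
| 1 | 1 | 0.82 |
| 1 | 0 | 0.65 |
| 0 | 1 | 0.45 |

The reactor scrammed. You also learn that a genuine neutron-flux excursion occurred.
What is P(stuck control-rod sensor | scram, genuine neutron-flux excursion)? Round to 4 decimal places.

P(scram | genuine neutron-flux excursion) = 0.45*0.86 + 0.82*0.14 = 0.387000 + 0.114800 = 0.501800
Of this, 0.114800 comes from 0.82*0.14 (the stuck control-rod sensor=true cases).
P(stuck control-rod sensor | scram, genuine neutron-flux excursion) = 0.114800 / 0.501800 ≈ 0.2288

P(stuck control-rod sensor | scram, genuine neutron-flux excursion) ≈ 0.2288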